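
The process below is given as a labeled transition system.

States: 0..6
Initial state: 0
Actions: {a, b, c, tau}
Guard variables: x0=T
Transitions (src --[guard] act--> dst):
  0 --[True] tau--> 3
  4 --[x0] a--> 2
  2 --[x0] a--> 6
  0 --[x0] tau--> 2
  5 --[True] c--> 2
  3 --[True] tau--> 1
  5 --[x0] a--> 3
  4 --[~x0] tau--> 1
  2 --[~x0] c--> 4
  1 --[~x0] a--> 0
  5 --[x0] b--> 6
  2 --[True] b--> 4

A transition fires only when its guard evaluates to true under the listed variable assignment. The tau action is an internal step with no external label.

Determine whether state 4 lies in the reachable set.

Guard filter leaves 9 enabled edge(s).
Layer 0: {0}
Layer 1: {2,3}  cumulative {0,2,3}
Layer 2: {1,4,6}  cumulative {0,1,2,3,4,6}
Reach set: {0,1,2,3,4,6}
Path to 4: tau·b

Answer: REACHABLE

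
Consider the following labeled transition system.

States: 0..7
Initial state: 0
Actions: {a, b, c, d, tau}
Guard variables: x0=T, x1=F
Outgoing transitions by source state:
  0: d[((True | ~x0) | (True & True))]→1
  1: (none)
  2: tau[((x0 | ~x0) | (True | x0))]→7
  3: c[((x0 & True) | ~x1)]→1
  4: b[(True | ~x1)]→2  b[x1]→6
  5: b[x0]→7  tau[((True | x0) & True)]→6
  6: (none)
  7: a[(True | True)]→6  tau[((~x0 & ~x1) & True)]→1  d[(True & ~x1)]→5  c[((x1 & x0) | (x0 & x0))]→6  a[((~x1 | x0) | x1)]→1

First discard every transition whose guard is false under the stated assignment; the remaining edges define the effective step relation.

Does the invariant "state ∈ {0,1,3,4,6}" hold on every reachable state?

Answer: INVARIANT HOLDS

Trace:
Inv-set: {0,1,3,4,6}
Reach set: {0,1}
  0: ✓
  1: ✓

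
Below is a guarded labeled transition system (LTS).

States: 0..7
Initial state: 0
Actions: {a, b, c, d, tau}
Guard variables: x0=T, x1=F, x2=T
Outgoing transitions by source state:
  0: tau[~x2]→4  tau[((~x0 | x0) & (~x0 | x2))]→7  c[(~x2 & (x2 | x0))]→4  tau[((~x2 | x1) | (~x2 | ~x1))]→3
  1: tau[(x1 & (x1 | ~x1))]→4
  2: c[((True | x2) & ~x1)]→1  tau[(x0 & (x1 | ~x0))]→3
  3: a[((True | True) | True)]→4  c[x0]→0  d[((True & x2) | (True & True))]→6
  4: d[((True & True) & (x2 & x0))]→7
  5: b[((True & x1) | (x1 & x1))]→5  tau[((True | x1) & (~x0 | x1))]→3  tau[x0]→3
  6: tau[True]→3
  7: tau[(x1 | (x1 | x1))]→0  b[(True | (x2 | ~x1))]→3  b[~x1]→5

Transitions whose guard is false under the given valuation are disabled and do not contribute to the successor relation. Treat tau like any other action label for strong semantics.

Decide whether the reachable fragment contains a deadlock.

Answer: DEADLOCK-FREE

Working:
Reachable = {0,3,4,5,6,7}
  0: tau→3  tau→7  [deg 2]
  3: a→4  c→0  d→6  [deg 3]
  4: d→7  [deg 1]
  5: tau→3  [deg 1]
  6: tau→3  [deg 1]
  7: b→3  b→5  [deg 2]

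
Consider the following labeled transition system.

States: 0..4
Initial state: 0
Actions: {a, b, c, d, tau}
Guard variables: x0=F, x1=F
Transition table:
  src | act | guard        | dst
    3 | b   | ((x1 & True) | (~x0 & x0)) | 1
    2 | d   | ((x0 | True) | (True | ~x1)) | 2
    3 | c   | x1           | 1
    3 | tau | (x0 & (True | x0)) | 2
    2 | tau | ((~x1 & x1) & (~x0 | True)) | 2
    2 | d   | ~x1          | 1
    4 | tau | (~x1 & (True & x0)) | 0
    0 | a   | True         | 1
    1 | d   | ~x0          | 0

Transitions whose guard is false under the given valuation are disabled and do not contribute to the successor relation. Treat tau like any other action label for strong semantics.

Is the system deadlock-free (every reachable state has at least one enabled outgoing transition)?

R = {0,1}
  0: a→1  [1 out]
  1: d→0  [1 out]

Answer: DEADLOCK-FREE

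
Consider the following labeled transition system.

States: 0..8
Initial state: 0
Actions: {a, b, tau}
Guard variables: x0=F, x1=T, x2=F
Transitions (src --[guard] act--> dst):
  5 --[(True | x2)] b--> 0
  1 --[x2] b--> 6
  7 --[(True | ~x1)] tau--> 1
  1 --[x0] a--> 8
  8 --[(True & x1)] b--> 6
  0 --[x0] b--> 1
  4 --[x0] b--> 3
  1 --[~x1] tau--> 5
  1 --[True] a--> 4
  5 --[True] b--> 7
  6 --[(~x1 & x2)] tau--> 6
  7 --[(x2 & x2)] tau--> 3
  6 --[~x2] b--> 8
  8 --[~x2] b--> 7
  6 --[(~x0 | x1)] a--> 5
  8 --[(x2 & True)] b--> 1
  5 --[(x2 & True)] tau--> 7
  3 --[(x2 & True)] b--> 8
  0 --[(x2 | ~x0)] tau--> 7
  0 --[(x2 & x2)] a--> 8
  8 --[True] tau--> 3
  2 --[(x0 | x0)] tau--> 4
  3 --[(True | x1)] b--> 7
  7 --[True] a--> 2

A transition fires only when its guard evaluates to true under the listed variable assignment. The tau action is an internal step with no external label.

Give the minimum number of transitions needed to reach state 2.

Answer: 2

Trace:
BFS to 2:
  L0 = {0}
  L1 = {7}
  L2 = {1,2}
depth(2)=2, e.g. tau·a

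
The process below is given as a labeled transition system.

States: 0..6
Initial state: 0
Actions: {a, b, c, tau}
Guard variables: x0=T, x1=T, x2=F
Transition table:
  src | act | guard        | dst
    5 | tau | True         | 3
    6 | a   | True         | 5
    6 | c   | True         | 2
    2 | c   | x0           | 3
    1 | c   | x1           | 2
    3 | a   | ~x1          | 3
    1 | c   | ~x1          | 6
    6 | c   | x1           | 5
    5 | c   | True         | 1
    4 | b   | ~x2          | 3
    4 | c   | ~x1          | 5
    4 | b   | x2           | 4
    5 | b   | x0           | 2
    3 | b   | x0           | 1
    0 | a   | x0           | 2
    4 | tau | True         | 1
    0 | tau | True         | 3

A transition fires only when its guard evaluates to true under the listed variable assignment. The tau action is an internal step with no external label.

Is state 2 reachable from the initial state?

Answer: REACHABLE

Working:
After dropping false guards: 13 live edges.
depth 0: {0}
depth 1: {2,3}  cumulative {0,2,3}
depth 2: {1}  cumulative {0,1,2,3}
R = {0,1,2,3}
Path to 2: a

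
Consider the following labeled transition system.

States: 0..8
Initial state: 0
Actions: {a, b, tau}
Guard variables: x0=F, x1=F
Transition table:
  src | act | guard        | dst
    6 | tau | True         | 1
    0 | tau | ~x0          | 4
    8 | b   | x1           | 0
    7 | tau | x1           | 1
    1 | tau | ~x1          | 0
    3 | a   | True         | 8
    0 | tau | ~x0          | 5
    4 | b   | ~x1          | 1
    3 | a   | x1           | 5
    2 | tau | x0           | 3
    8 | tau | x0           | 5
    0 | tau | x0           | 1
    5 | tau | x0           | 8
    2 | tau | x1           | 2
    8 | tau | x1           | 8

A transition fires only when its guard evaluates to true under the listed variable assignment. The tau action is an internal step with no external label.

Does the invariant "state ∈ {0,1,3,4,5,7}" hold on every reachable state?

Safe = {0,1,3,4,5,7}
Reachable = {0,1,4,5}
  0: ✓
  1: ✓
  4: ✓
  5: ✓

Answer: INVARIANT HOLDS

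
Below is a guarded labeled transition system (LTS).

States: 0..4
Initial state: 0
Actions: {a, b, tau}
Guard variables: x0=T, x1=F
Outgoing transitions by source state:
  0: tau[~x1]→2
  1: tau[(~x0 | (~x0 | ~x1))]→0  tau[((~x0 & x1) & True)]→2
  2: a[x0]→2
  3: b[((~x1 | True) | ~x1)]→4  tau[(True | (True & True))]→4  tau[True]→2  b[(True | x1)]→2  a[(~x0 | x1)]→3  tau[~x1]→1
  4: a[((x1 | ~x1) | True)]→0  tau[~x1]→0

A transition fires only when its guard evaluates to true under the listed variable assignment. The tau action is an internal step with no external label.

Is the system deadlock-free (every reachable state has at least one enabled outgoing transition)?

Answer: DEADLOCK-FREE

Working:
Reachable = {0,2}
  0: tau→2  [1 out]
  2: a→2  [1 out]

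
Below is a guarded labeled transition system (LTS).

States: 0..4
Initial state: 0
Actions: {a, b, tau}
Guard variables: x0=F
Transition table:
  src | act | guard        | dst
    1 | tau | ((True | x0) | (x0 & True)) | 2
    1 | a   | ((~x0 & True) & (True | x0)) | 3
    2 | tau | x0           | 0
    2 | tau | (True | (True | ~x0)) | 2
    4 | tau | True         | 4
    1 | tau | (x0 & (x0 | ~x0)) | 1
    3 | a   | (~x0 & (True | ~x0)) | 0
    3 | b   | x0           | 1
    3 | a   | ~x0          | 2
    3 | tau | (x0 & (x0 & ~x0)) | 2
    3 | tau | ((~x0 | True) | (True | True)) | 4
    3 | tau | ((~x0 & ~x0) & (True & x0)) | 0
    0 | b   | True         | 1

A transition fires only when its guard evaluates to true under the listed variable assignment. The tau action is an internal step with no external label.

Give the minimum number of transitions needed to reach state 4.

Answer: 3

Analysis:
BFS to 4:
  depth 0: {0}
  depth 1: {1}
  depth 2: {2,3}
  depth 3: {4}
first hit 4 at d=3 via b·a·tau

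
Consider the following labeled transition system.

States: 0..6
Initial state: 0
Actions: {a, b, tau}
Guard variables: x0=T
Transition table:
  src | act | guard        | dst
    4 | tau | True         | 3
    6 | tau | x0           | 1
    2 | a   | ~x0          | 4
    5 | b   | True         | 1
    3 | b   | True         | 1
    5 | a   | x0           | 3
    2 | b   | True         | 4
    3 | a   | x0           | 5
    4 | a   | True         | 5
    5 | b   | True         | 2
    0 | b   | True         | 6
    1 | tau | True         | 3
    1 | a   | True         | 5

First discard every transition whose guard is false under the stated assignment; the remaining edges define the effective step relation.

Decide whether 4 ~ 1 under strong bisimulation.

Compute ~ classes (split until stable):
  round 0: {{0,1,2,3,4,5,6}}
  round 1: {{0,2},{1,4},{3,5},{6}}
  round 2: {{0},{1,4},{2},{3},{5},{6}}
Fixed point at round 3; 6 class(es).
[4]={1,4}  [1]={1,4}

Answer: BISIMILAR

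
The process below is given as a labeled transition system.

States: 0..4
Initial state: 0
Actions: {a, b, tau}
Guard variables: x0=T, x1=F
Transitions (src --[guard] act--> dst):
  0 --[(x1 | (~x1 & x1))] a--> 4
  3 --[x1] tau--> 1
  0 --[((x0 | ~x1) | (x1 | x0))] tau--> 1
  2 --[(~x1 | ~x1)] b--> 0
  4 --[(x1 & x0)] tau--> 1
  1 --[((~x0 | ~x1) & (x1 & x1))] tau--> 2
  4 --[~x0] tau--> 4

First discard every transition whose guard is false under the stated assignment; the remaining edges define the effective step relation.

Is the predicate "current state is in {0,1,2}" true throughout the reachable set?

Allowed set {0,1,2}
Reach set: {0,1}
  0: ✓
  1: ✓

Answer: INVARIANT HOLDS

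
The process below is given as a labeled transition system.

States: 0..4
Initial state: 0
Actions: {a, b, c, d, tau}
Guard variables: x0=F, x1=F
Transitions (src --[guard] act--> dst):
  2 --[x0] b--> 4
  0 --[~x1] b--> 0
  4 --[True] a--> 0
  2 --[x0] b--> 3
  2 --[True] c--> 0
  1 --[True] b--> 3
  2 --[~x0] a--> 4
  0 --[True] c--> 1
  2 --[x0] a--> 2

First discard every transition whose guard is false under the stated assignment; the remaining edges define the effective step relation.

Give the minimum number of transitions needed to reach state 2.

Answer: UNREACHABLE

Trace:
Layered search for 2:
  Layer 0: {0}
  Layer 1: {1}
  Layer 2: {3}
2 never appears.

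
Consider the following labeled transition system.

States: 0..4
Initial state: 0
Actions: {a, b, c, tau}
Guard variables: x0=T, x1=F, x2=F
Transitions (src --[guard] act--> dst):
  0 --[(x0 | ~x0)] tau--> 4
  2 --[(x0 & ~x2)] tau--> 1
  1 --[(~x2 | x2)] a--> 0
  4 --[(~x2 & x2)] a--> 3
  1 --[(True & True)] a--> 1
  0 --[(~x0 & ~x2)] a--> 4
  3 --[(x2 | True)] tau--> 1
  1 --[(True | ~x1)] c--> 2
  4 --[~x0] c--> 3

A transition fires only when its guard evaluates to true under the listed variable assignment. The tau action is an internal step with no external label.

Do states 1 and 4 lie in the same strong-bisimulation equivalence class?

Refine partition for ~:
  round 0: {{0,1,2,3,4}}
  round 1: {{0,2,3},{1},{4}}
  round 2: {{0},{1},{2,3},{4}}
Fixed point at round 3; 4 class(es).
[1]={1}  [4]={4}

Answer: NOT BISIMILAR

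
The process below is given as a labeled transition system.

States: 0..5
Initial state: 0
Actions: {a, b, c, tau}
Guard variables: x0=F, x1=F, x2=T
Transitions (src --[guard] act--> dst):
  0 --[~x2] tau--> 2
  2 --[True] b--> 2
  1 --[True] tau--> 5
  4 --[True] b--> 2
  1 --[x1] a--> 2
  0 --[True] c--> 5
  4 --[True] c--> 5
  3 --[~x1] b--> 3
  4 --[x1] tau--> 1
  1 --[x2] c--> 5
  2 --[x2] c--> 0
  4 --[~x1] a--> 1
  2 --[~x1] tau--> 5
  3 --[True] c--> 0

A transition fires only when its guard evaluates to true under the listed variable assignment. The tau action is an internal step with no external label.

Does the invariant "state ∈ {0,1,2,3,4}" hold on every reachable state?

Answer: INVARIANT VIOLATED at state 5

Working:
Allowed set {0,1,2,3,4}
Reachable = {0,5}
  0: safe
  5: outside
reach 5 via c — violates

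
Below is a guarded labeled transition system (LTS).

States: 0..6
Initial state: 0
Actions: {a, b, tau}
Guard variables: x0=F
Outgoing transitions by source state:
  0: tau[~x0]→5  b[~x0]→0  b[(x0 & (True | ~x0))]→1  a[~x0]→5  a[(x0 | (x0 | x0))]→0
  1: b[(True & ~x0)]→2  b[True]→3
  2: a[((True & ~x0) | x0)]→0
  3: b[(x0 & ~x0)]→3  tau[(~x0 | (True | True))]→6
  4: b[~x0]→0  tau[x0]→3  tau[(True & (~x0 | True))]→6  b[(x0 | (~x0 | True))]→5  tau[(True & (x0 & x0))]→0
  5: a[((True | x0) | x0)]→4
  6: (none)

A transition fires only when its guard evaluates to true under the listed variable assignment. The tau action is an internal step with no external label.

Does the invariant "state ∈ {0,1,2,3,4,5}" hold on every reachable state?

Safe = {0,1,2,3,4,5}
R = {0,4,5,6}
  0: safe
  4: safe
  5: safe
  6: outside
witness against invariant: tau·a·tau → 6

Answer: INVARIANT VIOLATED at state 6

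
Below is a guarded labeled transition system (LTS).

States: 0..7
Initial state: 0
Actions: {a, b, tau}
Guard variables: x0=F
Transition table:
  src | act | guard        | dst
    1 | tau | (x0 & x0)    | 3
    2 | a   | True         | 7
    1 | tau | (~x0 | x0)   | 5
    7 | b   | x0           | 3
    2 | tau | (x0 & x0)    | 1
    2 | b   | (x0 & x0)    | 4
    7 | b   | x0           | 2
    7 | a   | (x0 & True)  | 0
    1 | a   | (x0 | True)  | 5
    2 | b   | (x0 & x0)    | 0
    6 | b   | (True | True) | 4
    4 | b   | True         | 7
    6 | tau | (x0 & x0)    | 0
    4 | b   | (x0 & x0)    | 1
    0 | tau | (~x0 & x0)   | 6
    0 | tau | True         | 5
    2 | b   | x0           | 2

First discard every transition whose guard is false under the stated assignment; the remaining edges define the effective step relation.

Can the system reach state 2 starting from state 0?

Answer: UNREACHABLE

Analysis:
Guard filter leaves 6 enabled edge(s).
Layer 0: {0}
Layer 1: {5}  cumulative {0,5}
Reach set: {0,5}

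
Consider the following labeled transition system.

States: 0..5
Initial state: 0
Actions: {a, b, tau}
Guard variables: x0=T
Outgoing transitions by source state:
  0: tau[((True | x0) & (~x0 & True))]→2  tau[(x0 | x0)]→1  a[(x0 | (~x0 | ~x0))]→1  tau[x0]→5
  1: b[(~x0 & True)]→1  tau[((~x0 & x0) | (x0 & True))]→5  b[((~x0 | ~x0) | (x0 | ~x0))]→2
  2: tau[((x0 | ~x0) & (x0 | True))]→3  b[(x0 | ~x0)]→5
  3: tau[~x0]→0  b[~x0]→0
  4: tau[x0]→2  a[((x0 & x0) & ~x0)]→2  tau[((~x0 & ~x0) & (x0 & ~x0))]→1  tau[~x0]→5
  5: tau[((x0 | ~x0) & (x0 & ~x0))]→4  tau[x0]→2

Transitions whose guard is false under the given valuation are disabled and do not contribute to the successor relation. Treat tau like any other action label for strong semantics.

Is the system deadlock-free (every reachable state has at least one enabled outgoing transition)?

Answer: DEADLOCK at state 3

Working:
Reachable = {0,1,2,3,5}
  0: a→1  tau→1  tau→5  [deg 3]
  1: b→2  tau→5  [deg 2]
  2: b→5  tau→3  [deg 2]
  3: ∅  [no exit]
  5: tau→2  [deg 1]
witness 3: tau·b·tau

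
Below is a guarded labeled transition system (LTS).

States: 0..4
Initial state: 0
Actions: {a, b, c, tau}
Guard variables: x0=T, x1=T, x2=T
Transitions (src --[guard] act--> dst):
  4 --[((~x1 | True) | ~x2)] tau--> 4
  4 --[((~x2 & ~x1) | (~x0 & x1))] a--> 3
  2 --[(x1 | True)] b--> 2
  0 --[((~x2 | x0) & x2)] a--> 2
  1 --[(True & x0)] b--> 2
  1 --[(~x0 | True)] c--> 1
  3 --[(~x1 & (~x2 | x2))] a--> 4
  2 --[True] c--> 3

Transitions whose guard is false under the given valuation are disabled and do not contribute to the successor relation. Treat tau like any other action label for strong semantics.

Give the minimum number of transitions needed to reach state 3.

Breadth-first toward 3:
  Layer 0: {0}
  Layer 1: {2}
  Layer 2: {3}
first hit 3 at d=2 via a·c

Answer: 2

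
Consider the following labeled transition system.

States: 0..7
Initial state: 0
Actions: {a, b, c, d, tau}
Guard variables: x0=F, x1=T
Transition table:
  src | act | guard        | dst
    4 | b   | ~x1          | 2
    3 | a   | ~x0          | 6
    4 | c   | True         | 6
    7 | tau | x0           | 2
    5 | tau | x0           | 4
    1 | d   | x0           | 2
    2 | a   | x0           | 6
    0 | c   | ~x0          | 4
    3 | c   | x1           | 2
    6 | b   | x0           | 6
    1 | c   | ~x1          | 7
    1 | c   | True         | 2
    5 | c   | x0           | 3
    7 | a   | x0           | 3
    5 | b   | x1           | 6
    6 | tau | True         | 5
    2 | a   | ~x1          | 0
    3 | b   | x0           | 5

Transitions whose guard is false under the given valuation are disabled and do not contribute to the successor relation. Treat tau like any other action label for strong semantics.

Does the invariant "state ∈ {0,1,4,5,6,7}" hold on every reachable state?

Safe = {0,1,4,5,6,7}
R = {0,4,5,6}
  0: ok
  4: ok
  5: ok
  6: ok

Answer: INVARIANT HOLDS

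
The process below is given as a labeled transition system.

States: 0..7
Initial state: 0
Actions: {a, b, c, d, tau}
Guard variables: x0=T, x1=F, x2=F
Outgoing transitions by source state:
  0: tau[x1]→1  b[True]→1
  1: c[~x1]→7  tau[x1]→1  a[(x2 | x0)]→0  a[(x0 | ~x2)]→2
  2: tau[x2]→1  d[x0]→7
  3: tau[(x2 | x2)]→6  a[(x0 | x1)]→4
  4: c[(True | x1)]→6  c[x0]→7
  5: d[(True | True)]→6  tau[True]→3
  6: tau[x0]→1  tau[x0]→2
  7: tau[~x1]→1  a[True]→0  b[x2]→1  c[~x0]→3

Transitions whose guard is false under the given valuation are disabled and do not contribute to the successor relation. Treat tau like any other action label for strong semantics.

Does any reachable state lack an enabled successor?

Answer: DEADLOCK-FREE

Working:
Reachable = {0,1,2,7}
  0: b→1  [1 out]
  1: a→0  a→2  c→7  [3 out]
  2: d→7  [1 out]
  7: a→0  tau→1  [2 out]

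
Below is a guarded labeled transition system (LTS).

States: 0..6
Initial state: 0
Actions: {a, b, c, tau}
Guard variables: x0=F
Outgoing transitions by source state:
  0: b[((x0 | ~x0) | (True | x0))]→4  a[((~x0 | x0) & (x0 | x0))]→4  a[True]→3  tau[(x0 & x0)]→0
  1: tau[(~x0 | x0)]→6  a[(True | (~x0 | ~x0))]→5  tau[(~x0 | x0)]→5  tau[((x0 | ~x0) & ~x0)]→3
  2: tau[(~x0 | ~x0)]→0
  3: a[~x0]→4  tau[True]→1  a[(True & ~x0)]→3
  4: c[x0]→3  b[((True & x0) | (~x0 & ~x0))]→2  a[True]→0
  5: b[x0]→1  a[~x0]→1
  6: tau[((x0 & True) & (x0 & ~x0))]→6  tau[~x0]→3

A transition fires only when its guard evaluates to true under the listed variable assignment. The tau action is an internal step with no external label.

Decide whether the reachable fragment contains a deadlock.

Reachable = {0,1,2,3,4,5,6}
  0: a→3  b→4  [deg 2]
  1: a→5  tau→3  tau→5  tau→6  [deg 4]
  2: tau→0  [deg 1]
  3: a→3  a→4  tau→1  [deg 3]
  4: a→0  b→2  [deg 2]
  5: a→1  [deg 1]
  6: tau→3  [deg 1]

Answer: DEADLOCK-FREE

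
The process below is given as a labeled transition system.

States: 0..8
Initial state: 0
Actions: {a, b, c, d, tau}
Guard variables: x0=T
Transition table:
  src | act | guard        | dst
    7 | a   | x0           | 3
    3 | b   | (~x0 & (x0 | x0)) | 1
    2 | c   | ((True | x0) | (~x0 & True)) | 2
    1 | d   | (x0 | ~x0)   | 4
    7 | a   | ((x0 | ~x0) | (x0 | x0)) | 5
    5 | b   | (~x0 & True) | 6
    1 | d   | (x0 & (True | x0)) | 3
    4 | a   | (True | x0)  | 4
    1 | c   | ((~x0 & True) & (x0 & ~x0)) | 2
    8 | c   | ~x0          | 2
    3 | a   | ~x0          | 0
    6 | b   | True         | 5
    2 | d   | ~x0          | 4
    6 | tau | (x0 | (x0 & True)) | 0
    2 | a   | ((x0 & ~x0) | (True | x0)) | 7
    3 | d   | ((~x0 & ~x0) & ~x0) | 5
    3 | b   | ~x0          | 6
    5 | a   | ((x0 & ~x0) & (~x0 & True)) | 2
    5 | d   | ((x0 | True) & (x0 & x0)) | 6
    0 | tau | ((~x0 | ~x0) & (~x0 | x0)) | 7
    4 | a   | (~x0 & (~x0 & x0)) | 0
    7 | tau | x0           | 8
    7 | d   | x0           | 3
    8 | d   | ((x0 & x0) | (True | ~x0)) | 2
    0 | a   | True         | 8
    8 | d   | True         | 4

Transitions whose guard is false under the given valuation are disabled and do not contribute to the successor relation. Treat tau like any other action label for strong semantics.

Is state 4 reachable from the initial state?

Answer: REACHABLE

Analysis:
15 transition(s) survive guard evaluation.
L0 = {0}
L1 = {8}  total {0,8}
L2 = {2,4}  total {0,2,4,8}
L3 = {7}  total {0,2,4,7,8}
L4 = {3,5}  total {0,2,3,4,5,7,8}
L5 = {6}  total {0,2,3,4,5,6,7,8}
Reach set: {0,2,3,4,5,6,7,8}
witness 4: a·d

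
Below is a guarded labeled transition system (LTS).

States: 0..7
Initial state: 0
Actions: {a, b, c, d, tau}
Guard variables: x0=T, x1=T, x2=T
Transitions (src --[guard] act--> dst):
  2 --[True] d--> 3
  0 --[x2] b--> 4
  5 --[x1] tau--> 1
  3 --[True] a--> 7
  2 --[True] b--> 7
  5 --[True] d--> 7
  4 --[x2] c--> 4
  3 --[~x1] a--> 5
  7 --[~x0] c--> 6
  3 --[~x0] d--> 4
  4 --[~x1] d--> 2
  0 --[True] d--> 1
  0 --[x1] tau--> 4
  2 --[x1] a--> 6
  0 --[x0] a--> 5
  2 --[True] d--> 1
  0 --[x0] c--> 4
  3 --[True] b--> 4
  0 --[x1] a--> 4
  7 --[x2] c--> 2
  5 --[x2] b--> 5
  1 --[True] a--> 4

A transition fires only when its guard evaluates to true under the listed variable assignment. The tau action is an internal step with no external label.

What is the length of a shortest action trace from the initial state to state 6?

Answer: 4

Trace:
Layered search for 6:
  L0 = {0}
  L1 = {1,4,5}
  L2 = {7}
  L3 = {2}
  L4 = {3,6}
depth(6)=4, e.g. a·d·c·a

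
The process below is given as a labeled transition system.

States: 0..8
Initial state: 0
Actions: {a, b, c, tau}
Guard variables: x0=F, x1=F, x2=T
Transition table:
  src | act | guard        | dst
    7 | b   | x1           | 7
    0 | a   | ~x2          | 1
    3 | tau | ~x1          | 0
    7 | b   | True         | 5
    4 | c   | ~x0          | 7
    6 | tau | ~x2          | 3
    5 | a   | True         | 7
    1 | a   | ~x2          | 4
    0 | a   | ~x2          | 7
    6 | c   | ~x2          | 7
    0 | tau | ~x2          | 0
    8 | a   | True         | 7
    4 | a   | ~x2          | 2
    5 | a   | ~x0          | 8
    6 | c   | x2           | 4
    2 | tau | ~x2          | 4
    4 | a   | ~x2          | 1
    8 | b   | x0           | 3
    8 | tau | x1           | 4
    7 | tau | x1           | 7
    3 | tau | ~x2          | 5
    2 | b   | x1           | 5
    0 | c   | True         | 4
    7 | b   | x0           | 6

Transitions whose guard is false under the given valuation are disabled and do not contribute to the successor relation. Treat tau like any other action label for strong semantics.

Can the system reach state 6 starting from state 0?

Answer: UNREACHABLE

Analysis:
After dropping false guards: 8 live edges.
L0 = {0}
L1 = {4}  now seen {0,4}
L2 = {7}  now seen {0,4,7}
L3 = {5}  now seen {0,4,5,7}
L4 = {8}  now seen {0,4,5,7,8}
Reach set: {0,4,5,7,8}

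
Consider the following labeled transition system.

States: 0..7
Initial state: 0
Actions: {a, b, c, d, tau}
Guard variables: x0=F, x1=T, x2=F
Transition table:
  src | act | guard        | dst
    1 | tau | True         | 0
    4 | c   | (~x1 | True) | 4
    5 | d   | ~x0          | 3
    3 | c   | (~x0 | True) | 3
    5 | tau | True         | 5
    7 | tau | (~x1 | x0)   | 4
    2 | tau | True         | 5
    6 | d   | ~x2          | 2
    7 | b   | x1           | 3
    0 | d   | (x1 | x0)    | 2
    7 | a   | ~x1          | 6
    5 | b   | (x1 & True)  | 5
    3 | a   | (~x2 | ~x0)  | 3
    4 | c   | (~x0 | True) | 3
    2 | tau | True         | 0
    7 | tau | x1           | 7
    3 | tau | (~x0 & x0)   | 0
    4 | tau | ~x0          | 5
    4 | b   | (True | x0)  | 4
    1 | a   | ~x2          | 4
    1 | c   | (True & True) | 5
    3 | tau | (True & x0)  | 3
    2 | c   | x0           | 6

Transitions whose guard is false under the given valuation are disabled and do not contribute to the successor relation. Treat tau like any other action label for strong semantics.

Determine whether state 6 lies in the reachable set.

Answer: UNREACHABLE

Trace:
18 transition(s) survive guard evaluation.
depth 0: {0}
depth 1: {2}  total {0,2}
depth 2: {5}  total {0,2,5}
depth 3: {3}  total {0,2,3,5}
Reachable = {0,2,3,5}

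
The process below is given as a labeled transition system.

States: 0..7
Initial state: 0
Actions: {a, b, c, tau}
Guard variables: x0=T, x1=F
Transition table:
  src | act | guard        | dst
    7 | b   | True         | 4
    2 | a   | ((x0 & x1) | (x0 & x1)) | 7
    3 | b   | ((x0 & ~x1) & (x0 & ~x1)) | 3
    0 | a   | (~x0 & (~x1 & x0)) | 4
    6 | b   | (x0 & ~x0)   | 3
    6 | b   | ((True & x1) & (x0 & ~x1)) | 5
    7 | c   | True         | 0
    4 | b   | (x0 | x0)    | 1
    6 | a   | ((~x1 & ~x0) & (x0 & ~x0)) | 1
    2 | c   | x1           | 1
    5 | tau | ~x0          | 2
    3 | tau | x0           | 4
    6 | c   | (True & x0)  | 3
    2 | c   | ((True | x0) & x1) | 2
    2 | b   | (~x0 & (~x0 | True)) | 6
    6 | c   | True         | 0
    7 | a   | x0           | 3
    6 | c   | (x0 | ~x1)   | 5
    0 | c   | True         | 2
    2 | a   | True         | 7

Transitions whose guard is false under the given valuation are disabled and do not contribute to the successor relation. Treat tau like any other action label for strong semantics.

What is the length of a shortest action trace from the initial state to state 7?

BFS to 7:
  L0 = {0}
  L1 = {2}
  L2 = {7}
depth(7)=2, e.g. c·a

Answer: 2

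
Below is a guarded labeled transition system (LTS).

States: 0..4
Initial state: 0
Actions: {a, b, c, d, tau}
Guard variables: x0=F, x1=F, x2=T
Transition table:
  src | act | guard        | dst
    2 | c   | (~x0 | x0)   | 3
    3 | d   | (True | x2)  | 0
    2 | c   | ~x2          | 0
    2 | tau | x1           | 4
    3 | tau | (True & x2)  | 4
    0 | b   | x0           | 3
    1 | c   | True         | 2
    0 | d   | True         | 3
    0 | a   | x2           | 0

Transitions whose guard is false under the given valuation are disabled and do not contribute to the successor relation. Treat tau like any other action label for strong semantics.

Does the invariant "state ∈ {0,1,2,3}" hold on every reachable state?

Inv-set: {0,1,2,3}
Reach set: {0,3,4}
  0: ok
  3: ok
  4: ✗ unsafe
reach 4 via d·tau — violates

Answer: INVARIANT VIOLATED at state 4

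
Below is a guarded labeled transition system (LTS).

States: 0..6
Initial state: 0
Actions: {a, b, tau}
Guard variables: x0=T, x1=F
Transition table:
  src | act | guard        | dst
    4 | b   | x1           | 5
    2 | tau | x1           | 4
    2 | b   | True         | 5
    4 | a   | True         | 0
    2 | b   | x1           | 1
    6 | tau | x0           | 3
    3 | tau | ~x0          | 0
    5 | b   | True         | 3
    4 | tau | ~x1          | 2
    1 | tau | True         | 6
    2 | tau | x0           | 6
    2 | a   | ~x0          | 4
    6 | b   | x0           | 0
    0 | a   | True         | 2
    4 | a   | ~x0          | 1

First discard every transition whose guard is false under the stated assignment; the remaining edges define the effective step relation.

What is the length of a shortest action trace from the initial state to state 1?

Answer: UNREACHABLE

Working:
BFS to 1:
  Layer 0: {0}
  Layer 1: {2}
  Layer 2: {5,6}
  Layer 3: {3}
1 never appears.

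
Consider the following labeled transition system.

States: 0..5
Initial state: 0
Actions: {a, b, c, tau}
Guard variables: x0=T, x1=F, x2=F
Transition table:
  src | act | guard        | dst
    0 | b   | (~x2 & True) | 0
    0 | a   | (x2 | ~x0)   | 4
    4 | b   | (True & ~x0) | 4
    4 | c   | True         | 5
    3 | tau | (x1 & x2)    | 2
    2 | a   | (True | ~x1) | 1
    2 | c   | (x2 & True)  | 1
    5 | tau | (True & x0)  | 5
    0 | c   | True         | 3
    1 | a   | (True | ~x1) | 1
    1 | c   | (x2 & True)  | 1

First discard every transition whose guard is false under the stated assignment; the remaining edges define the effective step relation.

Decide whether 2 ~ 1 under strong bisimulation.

Answer: BISIMILAR

Working:
Compute ~ classes (split until stable):
  π0 = {{0,1,2,3,4,5}}
  π1 = {{0},{1,2},{3},{4},{5}}
5 equivalence class(es) (converged in 2)
2∈{1,2}, 1∈{1,2}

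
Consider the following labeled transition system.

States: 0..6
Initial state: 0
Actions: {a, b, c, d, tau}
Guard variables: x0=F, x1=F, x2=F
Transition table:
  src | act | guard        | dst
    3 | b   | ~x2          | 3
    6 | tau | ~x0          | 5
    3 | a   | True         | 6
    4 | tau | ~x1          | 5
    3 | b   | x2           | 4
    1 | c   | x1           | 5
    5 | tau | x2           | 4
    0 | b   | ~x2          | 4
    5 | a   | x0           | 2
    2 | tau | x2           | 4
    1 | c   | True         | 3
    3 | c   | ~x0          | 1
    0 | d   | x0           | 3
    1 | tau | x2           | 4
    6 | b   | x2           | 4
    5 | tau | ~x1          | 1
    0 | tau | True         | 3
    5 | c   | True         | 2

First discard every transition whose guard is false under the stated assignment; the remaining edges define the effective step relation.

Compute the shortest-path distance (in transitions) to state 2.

Layered search for 2:
  depth 0: {0}
  depth 1: {3,4}
  depth 2: {1,5,6}
  depth 3: {2}
first hit 2 at d=3 via b·tau·c

Answer: 3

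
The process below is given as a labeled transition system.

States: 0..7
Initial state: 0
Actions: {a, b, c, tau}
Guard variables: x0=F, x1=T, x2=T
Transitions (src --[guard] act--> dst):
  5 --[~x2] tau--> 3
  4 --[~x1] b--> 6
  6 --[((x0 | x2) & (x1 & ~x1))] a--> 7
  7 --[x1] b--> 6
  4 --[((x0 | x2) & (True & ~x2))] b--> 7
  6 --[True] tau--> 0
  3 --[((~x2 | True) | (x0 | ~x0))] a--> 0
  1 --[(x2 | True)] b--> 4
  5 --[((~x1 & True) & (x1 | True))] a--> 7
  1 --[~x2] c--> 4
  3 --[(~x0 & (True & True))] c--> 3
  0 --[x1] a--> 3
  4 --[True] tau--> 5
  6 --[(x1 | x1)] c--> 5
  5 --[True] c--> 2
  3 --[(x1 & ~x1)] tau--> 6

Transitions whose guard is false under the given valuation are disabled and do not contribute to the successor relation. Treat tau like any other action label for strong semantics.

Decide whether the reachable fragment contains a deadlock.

Answer: DEADLOCK-FREE

Working:
Reachable = {0,3}
  0: a→3  [1 out]
  3: a→0  c→3  [2 out]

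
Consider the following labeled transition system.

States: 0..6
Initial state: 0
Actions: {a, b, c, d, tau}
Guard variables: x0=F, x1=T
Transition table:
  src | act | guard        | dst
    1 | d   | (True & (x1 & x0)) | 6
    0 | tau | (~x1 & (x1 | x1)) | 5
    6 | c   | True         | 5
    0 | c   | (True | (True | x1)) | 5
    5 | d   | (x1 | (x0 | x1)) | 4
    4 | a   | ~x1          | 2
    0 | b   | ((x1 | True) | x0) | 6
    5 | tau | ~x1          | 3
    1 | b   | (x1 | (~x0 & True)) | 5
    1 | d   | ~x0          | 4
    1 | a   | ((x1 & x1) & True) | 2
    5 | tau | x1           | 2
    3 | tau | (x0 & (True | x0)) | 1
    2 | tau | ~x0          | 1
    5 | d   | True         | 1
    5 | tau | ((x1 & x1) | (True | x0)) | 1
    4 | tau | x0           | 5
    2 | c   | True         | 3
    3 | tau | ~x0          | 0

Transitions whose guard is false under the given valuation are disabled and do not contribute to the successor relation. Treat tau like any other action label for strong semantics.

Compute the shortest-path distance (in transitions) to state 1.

BFS to 1:
  Layer 0: {0}
  Layer 1: {5,6}
  Layer 2: {1,2,4}
first hit 1 at d=2 via c·d

Answer: 2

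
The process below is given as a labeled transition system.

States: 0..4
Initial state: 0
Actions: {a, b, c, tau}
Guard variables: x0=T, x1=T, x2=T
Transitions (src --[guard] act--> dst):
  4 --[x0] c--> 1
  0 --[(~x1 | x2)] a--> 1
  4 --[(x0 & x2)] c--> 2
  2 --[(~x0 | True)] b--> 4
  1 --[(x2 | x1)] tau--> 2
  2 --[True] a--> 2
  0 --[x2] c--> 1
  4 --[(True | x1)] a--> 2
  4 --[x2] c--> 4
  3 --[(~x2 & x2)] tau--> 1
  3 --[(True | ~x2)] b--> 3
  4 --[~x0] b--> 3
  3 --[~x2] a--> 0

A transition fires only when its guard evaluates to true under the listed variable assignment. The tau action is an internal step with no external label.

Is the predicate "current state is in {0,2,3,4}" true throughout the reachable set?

Answer: INVARIANT VIOLATED at state 1

Trace:
Inv-set: {0,2,3,4}
Reachable = {0,1,2,4}
  0: ok
  1: VIOLATES
  2: ok
  4: ok
reach 1 via a — violates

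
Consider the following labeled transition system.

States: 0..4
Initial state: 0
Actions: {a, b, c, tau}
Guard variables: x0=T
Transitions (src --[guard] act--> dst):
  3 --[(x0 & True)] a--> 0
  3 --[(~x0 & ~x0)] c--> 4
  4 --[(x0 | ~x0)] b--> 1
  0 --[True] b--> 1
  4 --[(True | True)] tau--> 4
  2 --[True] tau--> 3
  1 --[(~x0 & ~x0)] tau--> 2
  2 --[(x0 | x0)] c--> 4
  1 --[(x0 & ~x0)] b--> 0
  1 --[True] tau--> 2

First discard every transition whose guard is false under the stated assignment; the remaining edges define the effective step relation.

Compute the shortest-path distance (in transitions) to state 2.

Answer: 2

Analysis:
Breadth-first toward 2:
  L0 = {0}
  L1 = {1}
  L2 = {2}
depth(2)=2, e.g. b·tau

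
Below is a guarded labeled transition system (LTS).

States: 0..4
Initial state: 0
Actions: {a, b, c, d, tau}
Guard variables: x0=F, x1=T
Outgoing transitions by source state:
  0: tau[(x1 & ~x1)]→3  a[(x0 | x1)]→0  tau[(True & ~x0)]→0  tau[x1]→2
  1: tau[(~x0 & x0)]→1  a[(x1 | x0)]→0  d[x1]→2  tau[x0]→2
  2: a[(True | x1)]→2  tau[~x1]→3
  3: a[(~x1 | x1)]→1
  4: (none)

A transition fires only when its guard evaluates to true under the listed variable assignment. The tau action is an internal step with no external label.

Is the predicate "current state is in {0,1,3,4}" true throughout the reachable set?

Answer: INVARIANT VIOLATED at state 2

Working:
Inv-set: {0,1,3,4}
Reach set: {0,2}
  0: ✓
  2: ✗ unsafe
reach 2 via tau — violates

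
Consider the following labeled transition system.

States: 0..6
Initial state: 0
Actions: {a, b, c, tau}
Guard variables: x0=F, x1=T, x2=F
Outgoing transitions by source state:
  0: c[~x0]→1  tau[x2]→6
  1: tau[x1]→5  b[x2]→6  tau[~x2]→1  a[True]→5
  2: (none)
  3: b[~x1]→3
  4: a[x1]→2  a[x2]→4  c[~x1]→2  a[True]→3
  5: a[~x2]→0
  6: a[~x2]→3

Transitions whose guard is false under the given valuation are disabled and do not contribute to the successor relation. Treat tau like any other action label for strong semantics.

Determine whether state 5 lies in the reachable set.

Answer: REACHABLE

Analysis:
Guard filter leaves 8 enabled edge(s).
L0 = {0}
L1 = {1}  total {0,1}
L2 = {5}  total {0,1,5}
R = {0,1,5}
Path to 5: c·tau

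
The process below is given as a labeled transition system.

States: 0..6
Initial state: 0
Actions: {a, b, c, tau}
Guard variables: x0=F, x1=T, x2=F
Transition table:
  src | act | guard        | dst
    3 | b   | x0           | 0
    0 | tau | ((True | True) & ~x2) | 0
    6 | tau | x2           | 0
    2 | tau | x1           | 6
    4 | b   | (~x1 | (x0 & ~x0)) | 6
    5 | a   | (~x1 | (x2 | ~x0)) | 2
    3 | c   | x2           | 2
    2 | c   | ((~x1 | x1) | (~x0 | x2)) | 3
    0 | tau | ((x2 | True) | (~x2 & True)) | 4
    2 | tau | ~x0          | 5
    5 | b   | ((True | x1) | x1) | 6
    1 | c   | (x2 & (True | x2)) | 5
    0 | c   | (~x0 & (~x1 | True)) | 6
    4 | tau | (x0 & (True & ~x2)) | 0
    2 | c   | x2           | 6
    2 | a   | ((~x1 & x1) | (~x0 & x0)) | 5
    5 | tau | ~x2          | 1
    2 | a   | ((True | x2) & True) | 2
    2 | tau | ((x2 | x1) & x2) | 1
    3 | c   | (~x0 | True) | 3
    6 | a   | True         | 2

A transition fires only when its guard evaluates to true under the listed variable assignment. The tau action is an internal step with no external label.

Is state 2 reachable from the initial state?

Answer: REACHABLE

Analysis:
After dropping false guards: 12 live edges.
depth 0: {0}
depth 1: {4,6}  now seen {0,4,6}
depth 2: {2}  now seen {0,2,4,6}
depth 3: {3,5}  now seen {0,2,3,4,5,6}
depth 4: {1}  now seen {0,1,2,3,4,5,6}
Reach set: {0,1,2,3,4,5,6}
Path to 2: c·a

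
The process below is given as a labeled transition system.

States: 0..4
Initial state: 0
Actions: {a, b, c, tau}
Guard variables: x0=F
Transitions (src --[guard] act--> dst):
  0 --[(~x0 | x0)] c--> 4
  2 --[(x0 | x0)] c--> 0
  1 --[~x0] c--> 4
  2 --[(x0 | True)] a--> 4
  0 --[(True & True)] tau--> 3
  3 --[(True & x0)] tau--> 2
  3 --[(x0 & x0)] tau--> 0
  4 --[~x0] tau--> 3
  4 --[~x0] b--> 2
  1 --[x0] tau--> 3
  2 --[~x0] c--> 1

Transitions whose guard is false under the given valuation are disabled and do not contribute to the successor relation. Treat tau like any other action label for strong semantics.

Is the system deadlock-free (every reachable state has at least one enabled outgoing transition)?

Answer: DEADLOCK at state 3

Working:
Reachable = {0,1,2,3,4}
  0: c→4  tau→3  [2 exit(s)]
  1: c→4  [1 exit(s)]
  2: a→4  c→1  [2 exit(s)]
  3: ∅  [STUCK]
  4: b→2  tau→3  [2 exit(s)]
witness 3: tau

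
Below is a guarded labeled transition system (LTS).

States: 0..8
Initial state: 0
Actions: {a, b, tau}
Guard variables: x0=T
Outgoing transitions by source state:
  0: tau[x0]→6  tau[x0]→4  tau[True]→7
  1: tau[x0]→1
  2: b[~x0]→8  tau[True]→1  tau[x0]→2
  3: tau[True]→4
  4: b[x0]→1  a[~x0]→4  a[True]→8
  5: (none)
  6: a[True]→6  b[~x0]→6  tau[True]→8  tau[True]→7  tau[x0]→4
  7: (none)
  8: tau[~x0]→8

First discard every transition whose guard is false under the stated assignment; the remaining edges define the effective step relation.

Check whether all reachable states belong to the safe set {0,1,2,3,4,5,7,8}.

Answer: INVARIANT VIOLATED at state 6

Analysis:
Allowed set {0,1,2,3,4,5,7,8}
R = {0,1,4,6,7,8}
  0: safe
  1: safe
  4: safe
  6: outside
  7: safe
  8: safe
counterexample path to 6: tau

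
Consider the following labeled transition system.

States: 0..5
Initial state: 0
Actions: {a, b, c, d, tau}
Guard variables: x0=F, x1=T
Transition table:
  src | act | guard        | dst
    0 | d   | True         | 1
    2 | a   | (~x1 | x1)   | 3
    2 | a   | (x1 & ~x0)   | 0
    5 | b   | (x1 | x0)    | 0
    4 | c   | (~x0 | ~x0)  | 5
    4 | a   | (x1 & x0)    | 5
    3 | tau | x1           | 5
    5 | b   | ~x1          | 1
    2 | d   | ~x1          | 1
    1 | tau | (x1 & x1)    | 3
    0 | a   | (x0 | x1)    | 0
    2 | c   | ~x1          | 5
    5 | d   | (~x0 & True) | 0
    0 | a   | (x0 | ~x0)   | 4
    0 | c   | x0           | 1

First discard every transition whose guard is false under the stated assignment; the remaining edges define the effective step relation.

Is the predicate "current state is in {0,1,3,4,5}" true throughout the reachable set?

Answer: INVARIANT HOLDS

Analysis:
Safe = {0,1,3,4,5}
Reach set: {0,1,3,4,5}
  0: ok
  1: ok
  3: ok
  4: ok
  5: ok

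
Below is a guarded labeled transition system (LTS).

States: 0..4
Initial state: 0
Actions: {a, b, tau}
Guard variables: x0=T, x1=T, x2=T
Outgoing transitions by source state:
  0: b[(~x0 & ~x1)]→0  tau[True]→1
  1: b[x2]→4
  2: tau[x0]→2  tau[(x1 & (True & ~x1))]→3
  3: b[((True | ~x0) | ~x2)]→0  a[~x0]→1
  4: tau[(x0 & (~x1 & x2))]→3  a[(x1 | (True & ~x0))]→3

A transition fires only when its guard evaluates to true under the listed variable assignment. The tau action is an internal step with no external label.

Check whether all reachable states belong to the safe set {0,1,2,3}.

Answer: INVARIANT VIOLATED at state 4

Trace:
Allowed set {0,1,2,3}
Reachable = {0,1,3,4}
  0: safe
  1: safe
  3: safe
  4: outside
counterexample path to 4: tau·b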